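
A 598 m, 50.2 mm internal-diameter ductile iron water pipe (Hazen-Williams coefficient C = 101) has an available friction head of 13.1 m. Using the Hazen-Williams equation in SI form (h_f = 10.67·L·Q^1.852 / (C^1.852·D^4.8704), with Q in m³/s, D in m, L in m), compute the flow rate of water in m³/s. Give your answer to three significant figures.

Rearranging: Q = [h_f·C^1.852·D^4.8704 / (10.67·L)]^(1/1.852)
Q = [13.1·101^1.852·0.0502^4.8704 / (10.67·598)]^0.540 = 0.001368 m³/s

Q ≈ 0.00137 m³/s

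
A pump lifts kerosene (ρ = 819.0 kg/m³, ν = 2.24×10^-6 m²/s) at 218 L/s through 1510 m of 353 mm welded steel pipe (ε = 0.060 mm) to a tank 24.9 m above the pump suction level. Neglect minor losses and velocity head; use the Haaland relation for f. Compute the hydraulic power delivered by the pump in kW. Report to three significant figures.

P_hyd ≈ 73.1 kW

V = 4Q/(πD²) = 2.227 m/s; Re = 3.51×10^5; ε/D = 1.70×10^-4; f = 0.01554
h_f = f(L/D)V²/2g = 16.81 m
Total head H = z + h_f = 24.9 + 16.81 = 41.71 m
P_hyd = ρgQH = 819.0·9.81·0.218·41.71 = 73.06 kW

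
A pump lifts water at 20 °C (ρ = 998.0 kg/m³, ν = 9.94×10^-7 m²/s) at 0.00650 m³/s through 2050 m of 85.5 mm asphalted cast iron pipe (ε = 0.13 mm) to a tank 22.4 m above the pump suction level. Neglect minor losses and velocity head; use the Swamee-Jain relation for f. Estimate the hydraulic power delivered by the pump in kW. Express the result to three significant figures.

P_hyd ≈ 3.82 kW

V = 4Q/(πD²) = 1.132 m/s; Re = 9.74×10^4; ε/D = 0.00152; f = 0.02405
h_f = f(L/D)V²/2g = 37.67 m
Total head H = z + h_f = 22.4 + 37.67 = 60.07 m
P_hyd = ρgQH = 998.0·9.81·0.00650·60.07 = 3.823 kW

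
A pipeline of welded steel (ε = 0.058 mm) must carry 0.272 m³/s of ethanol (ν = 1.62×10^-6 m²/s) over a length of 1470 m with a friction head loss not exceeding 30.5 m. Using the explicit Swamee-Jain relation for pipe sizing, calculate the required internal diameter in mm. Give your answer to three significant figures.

D ≈ 342 mm

Swamee-Jain (Type III): D = 0.66·[ε^1.25·(LQ²/(gh_f))^4.75 + ν·Q^9.4·(L/(gh_f))^5.2]^0.04
LQ²/(gh_f) = 0.3635; L/(gh_f) = 4.913
Term 1 = ε^1.25·(…)^4.75 = 4.14×10^-8; Term 2 = ν·Q^9.4·(…)^5.2 = 3.09×10^-8
D = 0.66·(4.14×10^-8 + 3.09×10^-8)^0.04 = 0.3419 m = 342 mm
Check: V = 2.96 m/s, Re = 6.25×10^5, f = 0.01492, h_f = 28.7 m ≈ 30.5 m ✓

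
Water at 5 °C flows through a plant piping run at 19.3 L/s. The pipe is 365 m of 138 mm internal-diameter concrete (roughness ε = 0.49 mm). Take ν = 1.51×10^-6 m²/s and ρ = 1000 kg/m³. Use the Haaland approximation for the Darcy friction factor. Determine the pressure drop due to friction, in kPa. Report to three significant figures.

Δp ≈ 62.5 kPa

V = 4Q/(πD²) = 4·0.0193/(π·0.138²) = 1.290 m/s
Re = VD/ν = 1.290·0.138/1.51×10^-6 = 1.18×10^5 → turbulent
ε/D = 0.49/138 = 0.00355
Haaland: f = 0.02840
h_f = f(L/D)V²/(2g) = 0.02840·(365/0.138)·1.290²/(2·9.81) = 6.375 m
Δp = ρg·h_f = 1000·9.81·6.375 = 62.54 kPa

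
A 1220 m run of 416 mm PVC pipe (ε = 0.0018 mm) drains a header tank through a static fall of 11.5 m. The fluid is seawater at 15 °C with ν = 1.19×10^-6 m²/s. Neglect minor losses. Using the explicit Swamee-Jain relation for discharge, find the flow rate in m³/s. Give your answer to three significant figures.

Q ≈ 0.344 m³/s

Swamee-Jain (Type II): Q = -0.965·√(gD⁵h_f/L)·ln[ε/(3.7D) + √(3.17ν²L/(gD³h_f))]
√(gD⁵h_f/L) = √(9.81·0.416⁵·11.5/1220) = 0.03394
ε/(3.7D) = 1.17×10^-6; √(3.17ν²L/(gD³h_f)) = 2.60×10^-5
Q = -0.965·0.03394·ln(2.714×10^-5) = 0.3444 m³/s
Check: V = 2.53 m/s, Re = 8.86×10^5, f = 0.01195, h_f = 11.5 m ≈ 11.5 m ✓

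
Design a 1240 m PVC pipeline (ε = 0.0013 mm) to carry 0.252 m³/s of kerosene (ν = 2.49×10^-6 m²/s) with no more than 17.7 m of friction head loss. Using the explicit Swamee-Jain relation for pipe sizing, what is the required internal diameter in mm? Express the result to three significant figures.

D ≈ 353 mm

Swamee-Jain (Type III): D = 0.66·[ε^1.25·(LQ²/(gh_f))^4.75 + ν·Q^9.4·(L/(gh_f))^5.2]^0.04
LQ²/(gh_f) = 0.4535; L/(gh_f) = 7.141
Term 1 = ε^1.25·(…)^4.75 = 1.03×10^-9; Term 2 = ν·Q^9.4·(…)^5.2 = 1.62×10^-7
D = 0.66·(1.03×10^-9 + 1.62×10^-7)^0.04 = 0.3532 m = 353 mm
Check: V = 2.57 m/s, Re = 3.65×10^5, f = 0.01391, h_f = 16.5 m ≈ 17.7 m ✓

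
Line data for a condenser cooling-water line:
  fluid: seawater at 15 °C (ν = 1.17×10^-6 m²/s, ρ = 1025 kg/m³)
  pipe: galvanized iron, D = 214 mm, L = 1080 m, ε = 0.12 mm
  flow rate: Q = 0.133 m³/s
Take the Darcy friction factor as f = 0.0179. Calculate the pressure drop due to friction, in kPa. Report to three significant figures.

V = 4Q/(πD²) = 4·0.133/(π·0.214²) = 3.698 m/s
h_f = f(L/D)V²/(2g) = 0.01790·(1080/0.214)·3.698²/(2·9.81) = 62.96 m
Δp = ρg·h_f = 1025·9.81·62.96 = 633.0 kPa

Δp ≈ 633 kPa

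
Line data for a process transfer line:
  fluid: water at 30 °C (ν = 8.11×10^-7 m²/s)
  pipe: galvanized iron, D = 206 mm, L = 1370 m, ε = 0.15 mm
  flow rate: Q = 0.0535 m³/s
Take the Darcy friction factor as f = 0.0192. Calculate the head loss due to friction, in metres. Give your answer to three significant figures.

h_f ≈ 16.8 m

V = 4Q/(πD²) = 4·0.0535/(π·0.206²) = 1.605 m/s
h_f = f(L/D)V²/(2g) = 0.01920·(1370/0.206)·1.605²/(2·9.81) = 16.77 m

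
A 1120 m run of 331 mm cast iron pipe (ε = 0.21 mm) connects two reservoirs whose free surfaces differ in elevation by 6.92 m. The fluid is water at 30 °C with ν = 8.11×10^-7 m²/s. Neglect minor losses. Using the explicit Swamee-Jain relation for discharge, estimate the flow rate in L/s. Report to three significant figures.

Q ≈ 127 L/s

Swamee-Jain (Type II): Q = -0.965·√(gD⁵h_f/L)·ln[ε/(3.7D) + √(3.17ν²L/(gD³h_f))]
√(gD⁵h_f/L) = √(9.81·0.331⁵·6.92/1120) = 0.01552
ε/(3.7D) = 1.71×10^-4; √(3.17ν²L/(gD³h_f)) = 3.08×10^-5
Q = -0.965·0.01552·ln(2.023×10^-4) = 0.1274 m³/s
Check: V = 1.48 m/s, Re = 6.04×10^5, f = 0.01843, h_f = 6.96 m ≈ 6.92 m ✓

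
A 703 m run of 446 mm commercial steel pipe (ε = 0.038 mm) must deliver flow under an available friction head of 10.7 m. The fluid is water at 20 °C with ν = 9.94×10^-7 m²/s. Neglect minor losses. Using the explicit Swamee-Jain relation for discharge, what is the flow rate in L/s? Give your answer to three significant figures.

Swamee-Jain (Type II): Q = -0.965·√(gD⁵h_f/L)·ln[ε/(3.7D) + √(3.17ν²L/(gD³h_f))]
√(gD⁵h_f/L) = √(9.81·0.446⁵·10.7/703) = 0.05133
ε/(3.7D) = 2.30×10^-5; √(3.17ν²L/(gD³h_f)) = 1.54×10^-5
Q = -0.965·0.05133·ln(3.840×10^-5) = 0.5036 m³/s
Check: V = 3.22 m/s, Re = 1.45×10^6, f = 0.01289, h_f = 10.8 m ≈ 10.7 m ✓

Q ≈ 504 L/s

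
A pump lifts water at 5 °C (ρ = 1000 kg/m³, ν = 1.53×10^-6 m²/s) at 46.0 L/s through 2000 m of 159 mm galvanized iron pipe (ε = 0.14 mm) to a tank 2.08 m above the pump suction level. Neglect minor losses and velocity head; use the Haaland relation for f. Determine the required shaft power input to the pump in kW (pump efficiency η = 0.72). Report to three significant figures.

V = 4Q/(πD²) = 2.317 m/s; Re = 2.41×10^5; ε/D = 8.81×10^-4; f = 0.02021
h_f = f(L/D)V²/2g = 69.55 m
Total head H = z + h_f = 2.08 + 69.55 = 71.63 m
P_hyd = ρgQH = 1000·9.81·0.0460·71.63 = 32.33 kW
P_shaft = P_hyd/η = 32.33/0.72 = 44.90 kW

P_shaft ≈ 44.9 kW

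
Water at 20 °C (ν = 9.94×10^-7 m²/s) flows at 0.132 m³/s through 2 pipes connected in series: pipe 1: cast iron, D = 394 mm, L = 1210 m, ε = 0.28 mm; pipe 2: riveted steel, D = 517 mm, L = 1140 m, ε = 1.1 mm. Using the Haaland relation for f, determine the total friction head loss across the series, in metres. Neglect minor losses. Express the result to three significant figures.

Pipe 1: V = 1.083 m/s, Re = 4.29×10^5, ε/D = 7.11×10^-4, f = 0.01890, h_1 = f(L/D)V²/2g = 3.468 m
Pipe 2: V = 0.6288 m/s, Re = 3.27×10^5, ε/D = 0.00213, f = 0.02433, h_2 = f(L/D)V²/2g = 1.081 m
Series → Q common, losses add: H = Σh = 4.549 m

H ≈ 4.55 m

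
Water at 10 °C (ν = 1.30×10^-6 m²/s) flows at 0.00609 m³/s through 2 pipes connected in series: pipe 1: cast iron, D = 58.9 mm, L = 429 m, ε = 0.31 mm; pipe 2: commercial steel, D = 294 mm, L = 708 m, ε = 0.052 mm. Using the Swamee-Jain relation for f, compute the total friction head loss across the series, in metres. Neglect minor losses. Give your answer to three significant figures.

H ≈ 59.4 m

Pipe 1: V = 2.235 m/s, Re = 1.01×10^5, ε/D = 0.00526, f = 0.03199, h_1 = f(L/D)V²/2g = 59.33 m
Pipe 2: V = 0.08971 m/s, Re = 2.03×10^4, ε/D = 1.77×10^-4, f = 0.02616, h_2 = f(L/D)V²/2g = 0.02584 m
Series → Q common, losses add: H = Σh = 59.36 m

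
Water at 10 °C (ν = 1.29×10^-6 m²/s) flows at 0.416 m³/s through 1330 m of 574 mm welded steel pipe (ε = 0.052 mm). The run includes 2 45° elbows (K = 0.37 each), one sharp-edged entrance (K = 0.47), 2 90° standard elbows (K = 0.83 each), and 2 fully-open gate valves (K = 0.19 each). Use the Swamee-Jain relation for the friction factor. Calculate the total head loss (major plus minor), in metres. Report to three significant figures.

H_L ≈ 4.64 m

V = 4Q/(πD²) = 1.608 m/s; V²/2g = 0.1317 m
Re = 7.15×10^5, ε/D = 9.06×10^-5 → f = 0.01380 (Swamee-Jain)
Major: h_f = f(L/D)·V²/2g = 0.01380·2317·0.1317 = 4.211 m
Minor: ΣK = 3.25; h_m = ΣK·V²/2g = 0.4281 m
Total H_L = 4.211 + 0.4281 = 4.639 m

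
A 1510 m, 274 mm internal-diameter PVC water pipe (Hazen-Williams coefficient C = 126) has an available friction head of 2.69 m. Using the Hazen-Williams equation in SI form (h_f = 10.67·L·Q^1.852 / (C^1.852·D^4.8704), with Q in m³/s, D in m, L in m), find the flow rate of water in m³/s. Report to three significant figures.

Rearranging: Q = [h_f·C^1.852·D^4.8704 / (10.67·L)]^(1/1.852)
Q = [2.69·126^1.852·0.274^4.8704 / (10.67·1510)]^0.540 = 0.03821 m³/s

Q ≈ 0.0382 m³/s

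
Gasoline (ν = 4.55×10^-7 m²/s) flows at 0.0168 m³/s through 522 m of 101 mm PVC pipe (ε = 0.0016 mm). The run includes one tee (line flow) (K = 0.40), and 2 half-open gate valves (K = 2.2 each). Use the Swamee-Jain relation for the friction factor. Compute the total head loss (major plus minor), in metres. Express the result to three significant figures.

H_L ≈ 16.7 m

V = 4Q/(πD²) = 2.097 m/s; V²/2g = 0.2241 m
Re = 4.65×10^5, ε/D = 1.58×10^-5 → f = 0.01350 (Swamee-Jain)
Major: h_f = f(L/D)·V²/2g = 0.01350·5168·0.2241 = 15.64 m
Minor: ΣK = 4.80; h_m = ΣK·V²/2g = 1.076 m
Total H_L = 15.64 + 1.076 = 16.71 m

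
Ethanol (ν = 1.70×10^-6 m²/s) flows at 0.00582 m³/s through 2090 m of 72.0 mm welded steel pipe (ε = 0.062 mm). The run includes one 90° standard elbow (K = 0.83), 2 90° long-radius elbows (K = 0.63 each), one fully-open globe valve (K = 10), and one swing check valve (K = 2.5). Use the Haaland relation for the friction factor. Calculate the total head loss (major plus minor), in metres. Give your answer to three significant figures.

V = 4Q/(πD²) = 1.429 m/s; V²/2g = 0.1041 m
Re = 6.05×10^4, ε/D = 8.61×10^-4 → f = 0.02273 (Haaland)
Major: h_f = f(L/D)·V²/2g = 0.02273·29028·0.1041 = 68.72 m
Minor: ΣK = 14.6; h_m = ΣK·V²/2g = 1.519 m
Total H_L = 68.72 + 1.519 = 70.24 m

H_L ≈ 70.2 m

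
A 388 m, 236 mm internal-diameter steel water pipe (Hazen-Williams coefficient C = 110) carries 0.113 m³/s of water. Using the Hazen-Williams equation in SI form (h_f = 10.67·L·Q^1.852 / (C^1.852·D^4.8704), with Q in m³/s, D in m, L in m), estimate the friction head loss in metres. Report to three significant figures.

h_f = 10.67·388·0.113^1.852 / (110^1.852·0.236^4.8704) = 13.70 m

h_f ≈ 13.7 m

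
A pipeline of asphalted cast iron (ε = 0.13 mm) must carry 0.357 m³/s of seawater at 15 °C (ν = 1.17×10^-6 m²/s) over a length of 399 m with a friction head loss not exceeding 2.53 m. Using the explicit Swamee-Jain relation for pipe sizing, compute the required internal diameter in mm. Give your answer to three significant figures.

D ≈ 489 mm

Swamee-Jain (Type III): D = 0.66·[ε^1.25·(LQ²/(gh_f))^4.75 + ν·Q^9.4·(L/(gh_f))^5.2]^0.04
LQ²/(gh_f) = 2.049; L/(gh_f) = 16.08
Term 1 = ε^1.25·(…)^4.75 = 4.19×10^-4; Term 2 = ν·Q^9.4·(…)^5.2 = 1.37×10^-4
D = 0.66·(4.19×10^-4 + 1.37×10^-4)^0.04 = 0.4890 m = 489 mm
Check: V = 1.90 m/s, Re = 7.94×10^5, f = 0.01562, h_f = 2.35 m ≈ 2.53 m ✓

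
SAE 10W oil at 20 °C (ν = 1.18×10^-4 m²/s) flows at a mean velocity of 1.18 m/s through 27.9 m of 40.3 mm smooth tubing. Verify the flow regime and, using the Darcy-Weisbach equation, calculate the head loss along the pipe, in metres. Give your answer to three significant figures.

Re = VD/ν = 1.18·0.04030/1.18×10^-4 = 403 → laminar (Re < 2300)
f = 64/Re = 0.1588
h_f = f(L/D)V²/(2g) = 0.1588·(27.9/0.04030)·1.18²/(2·9.81) = 7.803 m

h_f ≈ 7.80 m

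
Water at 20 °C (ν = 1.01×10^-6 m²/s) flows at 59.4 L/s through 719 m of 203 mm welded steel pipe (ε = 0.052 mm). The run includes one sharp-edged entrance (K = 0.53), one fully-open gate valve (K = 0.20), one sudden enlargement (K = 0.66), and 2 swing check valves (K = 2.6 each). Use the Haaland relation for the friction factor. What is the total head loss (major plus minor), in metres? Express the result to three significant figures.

H_L ≈ 11.0 m

V = 4Q/(πD²) = 1.835 m/s; V²/2g = 0.1717 m
Re = 3.69×10^5, ε/D = 2.56×10^-4 → f = 0.01618 (Haaland)
Major: h_f = f(L/D)·V²/2g = 0.01618·3542·0.1717 = 9.836 m
Minor: ΣK = 6.59; h_m = ΣK·V²/2g = 1.131 m
Total H_L = 9.836 + 1.131 = 10.97 m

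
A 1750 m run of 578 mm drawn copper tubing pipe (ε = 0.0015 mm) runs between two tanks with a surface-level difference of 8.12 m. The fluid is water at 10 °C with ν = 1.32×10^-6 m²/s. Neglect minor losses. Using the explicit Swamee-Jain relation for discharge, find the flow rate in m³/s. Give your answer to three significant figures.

Q ≈ 0.553 m³/s

Swamee-Jain (Type II): Q = -0.965·√(gD⁵h_f/L)·ln[ε/(3.7D) + √(3.17ν²L/(gD³h_f))]
√(gD⁵h_f/L) = √(9.81·0.578⁵·8.12/1750) = 0.05419
ε/(3.7D) = 7.01×10^-7; √(3.17ν²L/(gD³h_f)) = 2.51×10^-5
Q = -0.965·0.05419·ln(2.577×10^-5) = 0.5525 m³/s
Check: V = 2.11 m/s, Re = 9.22×10^5, f = 0.01183, h_f = 8.09 m ≈ 8.12 m ✓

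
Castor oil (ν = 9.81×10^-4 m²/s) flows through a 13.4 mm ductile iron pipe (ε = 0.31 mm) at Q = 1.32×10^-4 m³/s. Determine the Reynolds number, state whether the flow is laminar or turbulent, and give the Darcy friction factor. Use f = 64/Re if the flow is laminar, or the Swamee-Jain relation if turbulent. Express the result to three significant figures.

V = 4Q/(πD²) = 0.9360 m/s
Re = VD/ν = 0.9360·0.0134/9.81×10^-4 = 12.8
Re < 2300 → laminar → f = 64/Re = 5.006

Re ≈ 12.8; laminar; f = 64/Re ≈ 5.01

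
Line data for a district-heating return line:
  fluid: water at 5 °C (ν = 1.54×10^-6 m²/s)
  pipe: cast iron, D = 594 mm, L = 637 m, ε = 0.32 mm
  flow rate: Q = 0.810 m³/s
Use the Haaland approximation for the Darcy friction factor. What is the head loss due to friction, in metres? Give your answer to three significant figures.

V = 4Q/(πD²) = 4·0.810/(π·0.594²) = 2.923 m/s
Re = VD/ν = 2.923·0.594/1.54×10^-6 = 1.13×10^6 → turbulent
ε/D = 0.32/594 = 5.39×10^-4
Haaland: f = 0.01739
h_f = f(L/D)V²/(2g) = 0.01739·(637/0.594)·2.923²/(2·9.81) = 8.120 m

h_f ≈ 8.12 m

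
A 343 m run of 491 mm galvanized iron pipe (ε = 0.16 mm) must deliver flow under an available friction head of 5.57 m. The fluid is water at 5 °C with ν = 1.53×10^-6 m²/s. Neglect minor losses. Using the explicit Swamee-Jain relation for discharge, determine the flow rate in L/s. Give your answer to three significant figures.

Swamee-Jain (Type II): Q = -0.965·√(gD⁵h_f/L)·ln[ε/(3.7D) + √(3.17ν²L/(gD³h_f))]
√(gD⁵h_f/L) = √(9.81·0.491⁵·5.57/343) = 0.06742
ε/(3.7D) = 8.81×10^-5; √(3.17ν²L/(gD³h_f)) = 1.98×10^-5
Q = -0.965·0.06742·ln(1.079×10^-4) = 0.5943 m³/s
Check: V = 3.14 m/s, Re = 1.01×10^6, f = 0.01598, h_f = 5.60 m ≈ 5.57 m ✓

Q ≈ 594 L/s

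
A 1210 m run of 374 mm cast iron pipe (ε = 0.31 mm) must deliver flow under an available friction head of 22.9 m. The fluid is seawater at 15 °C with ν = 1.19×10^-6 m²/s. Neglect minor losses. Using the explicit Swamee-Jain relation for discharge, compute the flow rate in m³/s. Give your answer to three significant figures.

Q ≈ 0.296 m³/s

Swamee-Jain (Type II): Q = -0.965·√(gD⁵h_f/L)·ln[ε/(3.7D) + √(3.17ν²L/(gD³h_f))]
√(gD⁵h_f/L) = √(9.81·0.374⁵·22.9/1210) = 0.03686
ε/(3.7D) = 2.24×10^-4; √(3.17ν²L/(gD³h_f)) = 2.15×10^-5
Q = -0.965·0.03686·ln(2.455×10^-4) = 0.2957 m³/s
Check: V = 2.69 m/s, Re = 8.46×10^5, f = 0.01928, h_f = 23.0 m ≈ 22.9 m ✓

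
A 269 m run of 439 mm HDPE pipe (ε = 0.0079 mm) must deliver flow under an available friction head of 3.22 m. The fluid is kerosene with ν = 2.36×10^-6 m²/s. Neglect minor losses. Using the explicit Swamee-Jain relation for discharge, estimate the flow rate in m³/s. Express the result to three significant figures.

Swamee-Jain (Type II): Q = -0.965·√(gD⁵h_f/L)·ln[ε/(3.7D) + √(3.17ν²L/(gD³h_f))]
√(gD⁵h_f/L) = √(9.81·0.439⁵·3.22/269) = 0.04376
ε/(3.7D) = 4.86×10^-6; √(3.17ν²L/(gD³h_f)) = 4.22×10^-5
Q = -0.965·0.04376·ln(4.702×10^-5) = 0.4208 m³/s
Check: V = 2.78 m/s, Re = 5.17×10^5, f = 0.01330, h_f = 3.21 m ≈ 3.22 m ✓

Q ≈ 0.421 m³/s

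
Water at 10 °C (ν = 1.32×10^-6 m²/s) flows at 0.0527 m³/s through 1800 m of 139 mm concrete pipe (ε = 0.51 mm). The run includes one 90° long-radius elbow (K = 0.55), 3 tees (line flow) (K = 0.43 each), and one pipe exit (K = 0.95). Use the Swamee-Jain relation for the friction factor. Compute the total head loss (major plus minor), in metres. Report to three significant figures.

V = 4Q/(πD²) = 3.473 m/s; V²/2g = 0.6147 m
Re = 3.66×10^5, ε/D = 0.00367 → f = 0.02816 (Swamee-Jain)
Major: h_f = f(L/D)·V²/2g = 0.02816·12950·0.6147 = 224.2 m
Minor: ΣK = 2.79; h_m = ΣK·V²/2g = 1.715 m
Total H_L = 224.2 + 1.715 = 225.9 m

H_L ≈ 226 m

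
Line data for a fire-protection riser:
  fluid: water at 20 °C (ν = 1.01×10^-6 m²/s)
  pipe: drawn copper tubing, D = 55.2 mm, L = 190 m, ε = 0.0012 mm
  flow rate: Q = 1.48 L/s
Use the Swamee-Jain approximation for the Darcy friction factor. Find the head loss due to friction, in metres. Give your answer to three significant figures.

V = 4Q/(πD²) = 4·0.00148/(π·0.0552²) = 0.6184 m/s
Re = VD/ν = 0.6184·0.0552/1.01×10^-6 = 3.38×10^4 → turbulent
ε/D = 0.0012/55.2 = 2.17×10^-5
Swamee-Jain: f = 0.02279
h_f = f(L/D)V²/(2g) = 0.02279·(190/0.0552)·0.6184²/(2·9.81) = 1.529 m

h_f ≈ 1.53 m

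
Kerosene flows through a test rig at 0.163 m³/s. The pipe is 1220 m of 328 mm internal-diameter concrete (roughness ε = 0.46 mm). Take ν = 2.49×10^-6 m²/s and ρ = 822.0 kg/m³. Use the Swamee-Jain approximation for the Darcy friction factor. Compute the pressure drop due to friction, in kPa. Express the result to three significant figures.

V = 4Q/(πD²) = 4·0.163/(π·0.328²) = 1.929 m/s
Re = VD/ν = 1.929·0.328/2.49×10^-6 = 2.54×10^5 → turbulent
ε/D = 0.46/328 = 0.00140
Swamee-Jain: f = 0.02241
h_f = f(L/D)V²/(2g) = 0.02241·(1220/0.328)·1.929²/(2·9.81) = 15.81 m
Δp = ρg·h_f = 822.0·9.81·15.81 = 127.5 kPa

Δp ≈ 128 kPa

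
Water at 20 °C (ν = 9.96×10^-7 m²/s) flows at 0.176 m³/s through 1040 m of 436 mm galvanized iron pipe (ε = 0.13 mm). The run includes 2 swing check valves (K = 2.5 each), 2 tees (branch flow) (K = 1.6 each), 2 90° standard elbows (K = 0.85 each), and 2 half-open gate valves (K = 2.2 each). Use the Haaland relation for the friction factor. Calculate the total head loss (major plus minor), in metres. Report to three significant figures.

H_L ≈ 3.73 m

V = 4Q/(πD²) = 1.179 m/s; V²/2g = 0.07083 m
Re = 5.16×10^5, ε/D = 2.98×10^-4 → f = 0.01611 (Haaland)
Major: h_f = f(L/D)·V²/2g = 0.01611·2385·0.07083 = 2.721 m
Minor: ΣK = 14.3; h_m = ΣK·V²/2g = 1.013 m
Total H_L = 2.721 + 1.013 = 3.734 m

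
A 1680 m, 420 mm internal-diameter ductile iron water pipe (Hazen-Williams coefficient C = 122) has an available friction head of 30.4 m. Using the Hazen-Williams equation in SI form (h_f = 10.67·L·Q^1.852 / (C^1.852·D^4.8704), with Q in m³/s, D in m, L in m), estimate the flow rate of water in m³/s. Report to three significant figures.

Q ≈ 0.398 m³/s

Rearranging: Q = [h_f·C^1.852·D^4.8704 / (10.67·L)]^(1/1.852)
Q = [30.4·122^1.852·0.420^4.8704 / (10.67·1680)]^0.540 = 0.3977 m³/s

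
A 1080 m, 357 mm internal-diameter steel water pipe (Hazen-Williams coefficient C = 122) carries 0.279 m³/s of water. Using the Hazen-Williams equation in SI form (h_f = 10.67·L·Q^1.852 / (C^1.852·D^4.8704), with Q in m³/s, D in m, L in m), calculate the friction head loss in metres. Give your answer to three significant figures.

h_f = 10.67·1080·0.279^1.852 / (122^1.852·0.357^4.8704) = 22.37 m

h_f ≈ 22.4 m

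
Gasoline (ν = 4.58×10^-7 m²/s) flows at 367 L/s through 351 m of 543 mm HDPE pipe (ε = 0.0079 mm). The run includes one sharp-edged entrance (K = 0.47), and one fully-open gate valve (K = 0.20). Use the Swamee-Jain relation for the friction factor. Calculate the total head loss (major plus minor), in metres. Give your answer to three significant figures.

V = 4Q/(πD²) = 1.585 m/s; V²/2g = 0.1280 m
Re = 1.88×10^6, ε/D = 1.45×10^-5 → f = 0.01098 (Swamee-Jain)
Major: h_f = f(L/D)·V²/2g = 0.01098·646.4·0.1280 = 0.9083 m
Minor: ΣK = 0.670; h_m = ΣK·V²/2g = 0.08577 m
Total H_L = 0.9083 + 0.08577 = 0.9940 m

H_L ≈ 0.994 m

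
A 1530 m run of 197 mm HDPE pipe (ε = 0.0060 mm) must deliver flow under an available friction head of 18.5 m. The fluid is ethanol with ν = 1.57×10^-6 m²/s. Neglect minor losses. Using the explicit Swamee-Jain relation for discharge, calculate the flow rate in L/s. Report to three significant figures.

Q ≈ 52.7 L/s

Swamee-Jain (Type II): Q = -0.965·√(gD⁵h_f/L)·ln[ε/(3.7D) + √(3.17ν²L/(gD³h_f))]
√(gD⁵h_f/L) = √(9.81·0.197⁵·18.5/1530) = 0.005933
ε/(3.7D) = 8.23×10^-6; √(3.17ν²L/(gD³h_f)) = 9.28×10^-5
Q = -0.965·0.005933·ln(1.011×10^-4) = 0.05267 m³/s
Check: V = 1.73 m/s, Re = 2.17×10^5, f = 0.01558, h_f = 18.4 m ≈ 18.5 m ✓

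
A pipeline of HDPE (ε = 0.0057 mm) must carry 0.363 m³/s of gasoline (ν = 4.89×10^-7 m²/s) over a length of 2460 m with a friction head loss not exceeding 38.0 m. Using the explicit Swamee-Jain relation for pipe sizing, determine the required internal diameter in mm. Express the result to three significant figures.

D ≈ 376 mm

Swamee-Jain (Type III): D = 0.66·[ε^1.25·(LQ²/(gh_f))^4.75 + ν·Q^9.4·(L/(gh_f))^5.2]^0.04
LQ²/(gh_f) = 0.8696; L/(gh_f) = 6.599
Term 1 = ε^1.25·(…)^4.75 = 1.43×10^-7; Term 2 = ν·Q^9.4·(…)^5.2 = 6.51×10^-7
D = 0.66·(1.43×10^-7 + 6.51×10^-7)^0.04 = 0.3763 m = 376 mm
Check: V = 3.26 m/s, Re = 2.51×10^6, f = 0.01062, h_f = 37.7 m ≈ 38.0 m ✓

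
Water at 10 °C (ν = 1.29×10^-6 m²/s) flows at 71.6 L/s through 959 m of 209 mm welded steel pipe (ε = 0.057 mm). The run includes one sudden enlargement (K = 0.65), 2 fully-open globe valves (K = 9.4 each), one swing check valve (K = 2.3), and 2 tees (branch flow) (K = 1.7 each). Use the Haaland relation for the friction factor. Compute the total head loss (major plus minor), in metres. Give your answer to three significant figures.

V = 4Q/(πD²) = 2.087 m/s; V²/2g = 0.2220 m
Re = 3.38×10^5, ε/D = 2.73×10^-4 → f = 0.01643 (Haaland)
Major: h_f = f(L/D)·V²/2g = 0.01643·4589·0.2220 = 16.73 m
Minor: ΣK = 25.2; h_m = ΣK·V²/2g = 5.583 m
Total H_L = 16.73 + 5.583 = 22.32 m

H_L ≈ 22.3 m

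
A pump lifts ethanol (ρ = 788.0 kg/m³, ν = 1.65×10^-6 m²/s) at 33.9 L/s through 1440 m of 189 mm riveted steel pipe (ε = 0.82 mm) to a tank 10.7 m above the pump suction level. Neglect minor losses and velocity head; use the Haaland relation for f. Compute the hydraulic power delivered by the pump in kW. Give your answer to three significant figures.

P_hyd ≈ 7.24 kW

V = 4Q/(πD²) = 1.208 m/s; Re = 1.38×10^5; ε/D = 0.00434; f = 0.02984
h_f = f(L/D)V²/2g = 16.92 m
Total head H = z + h_f = 10.7 + 16.92 = 27.62 m
P_hyd = ρgQH = 788.0·9.81·0.0339·27.62 = 7.238 kW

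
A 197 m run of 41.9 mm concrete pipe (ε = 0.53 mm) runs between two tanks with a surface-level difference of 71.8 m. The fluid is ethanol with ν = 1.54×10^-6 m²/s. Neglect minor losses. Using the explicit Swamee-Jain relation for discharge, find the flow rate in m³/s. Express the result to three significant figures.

Swamee-Jain (Type II): Q = -0.965·√(gD⁵h_f/L)·ln[ε/(3.7D) + √(3.17ν²L/(gD³h_f))]
√(gD⁵h_f/L) = √(9.81·0.0419⁵·71.8/197) = 6.795×10^-4
ε/(3.7D) = 0.00342; √(3.17ν²L/(gD³h_f)) = 1.69×10^-4
Q = -0.965·6.795×10^-4·ln(0.003588) = 0.003692 m³/s
Check: V = 2.68 m/s, Re = 7.28×10^4, f = 0.04211, h_f = 72.3 m ≈ 71.8 m ✓

Q ≈ 0.00369 m³/s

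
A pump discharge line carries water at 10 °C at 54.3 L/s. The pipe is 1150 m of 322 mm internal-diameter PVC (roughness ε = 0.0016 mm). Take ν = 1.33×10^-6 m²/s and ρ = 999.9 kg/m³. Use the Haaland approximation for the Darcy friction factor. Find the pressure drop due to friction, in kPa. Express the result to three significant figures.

V = 4Q/(πD²) = 4·0.0543/(π·0.322²) = 0.6668 m/s
Re = VD/ν = 0.6668·0.322/1.33×10^-6 = 1.61×10^5 → turbulent
ε/D = 0.0016/322 = 4.97×10^-6
Haaland: f = 0.01619
h_f = f(L/D)V²/(2g) = 0.01619·(1150/0.322)·0.6668²/(2·9.81) = 1.310 m
Δp = ρg·h_f = 999.9·9.81·1.310 = 12.85 kPa

Δp ≈ 12.9 kPa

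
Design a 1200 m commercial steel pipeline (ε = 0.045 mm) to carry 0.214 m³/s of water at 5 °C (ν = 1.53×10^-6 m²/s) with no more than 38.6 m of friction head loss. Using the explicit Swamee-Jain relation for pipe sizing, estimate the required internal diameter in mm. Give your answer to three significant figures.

D ≈ 284 mm

Swamee-Jain (Type III): D = 0.66·[ε^1.25·(LQ²/(gh_f))^4.75 + ν·Q^9.4·(L/(gh_f))^5.2]^0.04
LQ²/(gh_f) = 0.1451; L/(gh_f) = 3.169
Term 1 = ε^1.25·(…)^4.75 = 3.84×10^-10; Term 2 = ν·Q^9.4·(…)^5.2 = 3.13×10^-10
D = 0.66·(3.84×10^-10 + 3.13×10^-10)^0.04 = 0.2840 m = 284 mm
Check: V = 3.38 m/s, Re = 6.27×10^5, f = 0.01480, h_f = 36.4 m ≈ 38.6 m ✓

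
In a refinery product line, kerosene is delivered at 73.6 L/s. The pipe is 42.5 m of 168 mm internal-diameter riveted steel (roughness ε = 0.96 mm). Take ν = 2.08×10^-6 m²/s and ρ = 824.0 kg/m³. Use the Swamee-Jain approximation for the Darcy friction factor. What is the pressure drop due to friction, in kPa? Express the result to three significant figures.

Δp ≈ 36.9 kPa

V = 4Q/(πD²) = 4·0.0736/(π·0.168²) = 3.320 m/s
Re = VD/ν = 3.320·0.168/2.08×10^-6 = 2.68×10^5 → turbulent
ε/D = 0.96/168 = 0.00571
Swamee-Jain: f = 0.03210
h_f = f(L/D)V²/(2g) = 0.03210·(42.5/0.168)·3.320²/(2·9.81) = 4.563 m
Δp = ρg·h_f = 824.0·9.81·4.563 = 36.88 kPa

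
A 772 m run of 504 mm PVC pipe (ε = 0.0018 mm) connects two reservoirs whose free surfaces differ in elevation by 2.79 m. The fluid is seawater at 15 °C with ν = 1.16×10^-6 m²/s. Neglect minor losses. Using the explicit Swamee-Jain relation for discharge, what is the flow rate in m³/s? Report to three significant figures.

Swamee-Jain (Type II): Q = -0.965·√(gD⁵h_f/L)·ln[ε/(3.7D) + √(3.17ν²L/(gD³h_f))]
√(gD⁵h_f/L) = √(9.81·0.504⁵·2.79/772) = 0.03396
ε/(3.7D) = 9.65×10^-7; √(3.17ν²L/(gD³h_f)) = 3.07×10^-5
Q = -0.965·0.03396·ln(3.162×10^-5) = 0.3395 m³/s
Check: V = 1.70 m/s, Re = 7.39×10^5, f = 0.01229, h_f = 2.78 m ≈ 2.79 m ✓

Q ≈ 0.340 m³/s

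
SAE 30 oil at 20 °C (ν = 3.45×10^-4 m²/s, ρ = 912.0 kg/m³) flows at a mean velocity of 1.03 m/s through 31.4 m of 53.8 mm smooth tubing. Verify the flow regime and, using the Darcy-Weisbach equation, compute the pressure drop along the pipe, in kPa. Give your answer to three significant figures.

Re = VD/ν = 1.03·0.05380/3.45×10^-4 = 161 → laminar (Re < 2300)
f = 64/Re = 0.3985
h_f = f(L/D)V²/(2g) = 0.3985·(31.4/0.05380)·1.03²/(2·9.81) = 12.57 m
Δp = ρg·h_f = 912.0·9.81·12.57 = 112.5 kPa

Δp ≈ 113 kPa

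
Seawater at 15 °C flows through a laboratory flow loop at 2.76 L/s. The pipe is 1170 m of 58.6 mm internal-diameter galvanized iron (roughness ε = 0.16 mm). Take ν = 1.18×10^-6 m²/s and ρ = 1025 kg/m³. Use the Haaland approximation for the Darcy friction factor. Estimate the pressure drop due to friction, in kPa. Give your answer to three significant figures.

V = 4Q/(πD²) = 4·0.00276/(π·0.0586²) = 1.023 m/s
Re = VD/ν = 1.023·0.0586/1.18×10^-6 = 5.08×10^4 → turbulent
ε/D = 0.16/58.6 = 0.00273
Haaland: f = 0.02786
h_f = f(L/D)V²/(2g) = 0.02786·(1170/0.0586)·1.023²/(2·9.81) = 29.69 m
Δp = ρg·h_f = 1025·9.81·29.69 = 298.6 kPa

Δp ≈ 299 kPa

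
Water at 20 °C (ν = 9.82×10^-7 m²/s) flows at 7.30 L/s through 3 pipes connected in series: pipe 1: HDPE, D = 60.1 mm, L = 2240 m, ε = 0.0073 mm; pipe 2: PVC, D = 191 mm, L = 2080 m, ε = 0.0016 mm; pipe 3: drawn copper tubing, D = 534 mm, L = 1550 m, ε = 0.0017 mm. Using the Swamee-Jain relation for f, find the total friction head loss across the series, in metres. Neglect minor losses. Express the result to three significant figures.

H ≈ 217 m

Pipe 1: V = 2.573 m/s, Re = 1.57×10^5, ε/D = 1.21×10^-4, f = 0.01719, h_1 = f(L/D)V²/2g = 216.2 m
Pipe 2: V = 0.2548 m/s, Re = 4.96×10^4, ε/D = 8.38×10^-6, f = 0.02084, h_2 = f(L/D)V²/2g = 0.7508 m
Pipe 3: V = 0.03259 m/s, Re = 1.77×10^4, ε/D = 3.18×10^-6, f = 0.02662, h_3 = f(L/D)V²/2g = 0.004185 m
Series → Q common, losses add: H = Σh = 216.9 m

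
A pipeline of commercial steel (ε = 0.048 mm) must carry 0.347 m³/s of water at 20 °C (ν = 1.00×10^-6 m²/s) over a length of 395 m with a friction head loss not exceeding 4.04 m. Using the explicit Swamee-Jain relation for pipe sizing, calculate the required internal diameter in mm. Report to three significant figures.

Swamee-Jain (Type III): D = 0.66·[ε^1.25·(LQ²/(gh_f))^4.75 + ν·Q^9.4·(L/(gh_f))^5.2]^0.04
LQ²/(gh_f) = 1.200; L/(gh_f) = 9.967
Term 1 = ε^1.25·(…)^4.75 = 9.50×10^-6; Term 2 = ν·Q^9.4·(…)^5.2 = 7.44×10^-6
D = 0.66·(9.50×10^-6 + 7.44×10^-6)^0.04 = 0.4253 m = 425 mm
Check: V = 2.44 m/s, Re = 1.04×10^6, f = 0.01365, h_f = 3.86 m ≈ 4.04 m ✓

D ≈ 425 mm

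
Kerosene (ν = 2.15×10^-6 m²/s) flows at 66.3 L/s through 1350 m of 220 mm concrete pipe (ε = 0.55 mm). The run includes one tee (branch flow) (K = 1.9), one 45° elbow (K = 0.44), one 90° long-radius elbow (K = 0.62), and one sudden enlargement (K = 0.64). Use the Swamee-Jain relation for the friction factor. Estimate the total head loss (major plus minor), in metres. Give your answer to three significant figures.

H_L ≈ 25.2 m

V = 4Q/(πD²) = 1.744 m/s; V²/2g = 0.1550 m
Re = 1.78×10^5, ε/D = 0.00250 → f = 0.02591 (Swamee-Jain)
Major: h_f = f(L/D)·V²/2g = 0.02591·6136·0.1550 = 24.66 m
Minor: ΣK = 3.60; h_m = ΣK·V²/2g = 0.5582 m
Total H_L = 24.66 + 0.5582 = 25.21 m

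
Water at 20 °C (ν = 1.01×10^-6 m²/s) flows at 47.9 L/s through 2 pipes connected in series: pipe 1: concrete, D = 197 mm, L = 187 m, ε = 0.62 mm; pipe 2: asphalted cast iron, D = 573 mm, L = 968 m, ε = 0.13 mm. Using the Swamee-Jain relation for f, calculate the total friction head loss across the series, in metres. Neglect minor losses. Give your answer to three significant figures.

H ≈ 3.29 m

Pipe 1: V = 1.571 m/s, Re = 3.07×10^5, ε/D = 0.00315, f = 0.02709, h_1 = f(L/D)V²/2g = 3.237 m
Pipe 2: V = 0.1858 m/s, Re = 1.05×10^5, ε/D = 2.27×10^-4, f = 0.01897, h_2 = f(L/D)V²/2g = 0.05637 m
Series → Q common, losses add: H = Σh = 3.293 m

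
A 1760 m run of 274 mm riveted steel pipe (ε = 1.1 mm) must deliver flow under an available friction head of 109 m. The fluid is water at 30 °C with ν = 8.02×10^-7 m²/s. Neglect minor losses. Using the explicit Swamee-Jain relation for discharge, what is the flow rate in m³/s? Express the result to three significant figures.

Swamee-Jain (Type II): Q = -0.965·√(gD⁵h_f/L)·ln[ε/(3.7D) + √(3.17ν²L/(gD³h_f))]
√(gD⁵h_f/L) = √(9.81·0.274⁵·109/1760) = 0.03063
ε/(3.7D) = 0.00109; √(3.17ν²L/(gD³h_f)) = 1.28×10^-5
Q = -0.965·0.03063·ln(0.001098) = 0.2014 m³/s
Check: V = 3.42 m/s, Re = 1.17×10^6, f = 0.02860, h_f = 109 m ≈ 109 m ✓

Q ≈ 0.201 m³/s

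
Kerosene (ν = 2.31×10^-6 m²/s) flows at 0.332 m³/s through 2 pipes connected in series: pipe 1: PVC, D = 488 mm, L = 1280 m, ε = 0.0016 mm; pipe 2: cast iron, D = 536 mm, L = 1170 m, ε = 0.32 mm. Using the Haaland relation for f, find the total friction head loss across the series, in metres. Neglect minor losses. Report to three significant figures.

H ≈ 10.3 m

Pipe 1: V = 1.775 m/s, Re = 3.75×10^5, ε/D = 3.28×10^-6, f = 0.01379, h_1 = f(L/D)V²/2g = 5.809 m
Pipe 2: V = 1.471 m/s, Re = 3.41×10^5, ε/D = 5.97×10^-4, f = 0.01848, h_2 = f(L/D)V²/2g = 4.452 m
Series → Q common, losses add: H = Σh = 10.26 m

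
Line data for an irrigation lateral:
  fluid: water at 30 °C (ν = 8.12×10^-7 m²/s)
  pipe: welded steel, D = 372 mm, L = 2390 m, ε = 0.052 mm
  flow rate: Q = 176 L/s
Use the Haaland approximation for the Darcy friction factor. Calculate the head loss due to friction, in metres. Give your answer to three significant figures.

V = 4Q/(πD²) = 4·0.176/(π·0.372²) = 1.619 m/s
Re = VD/ν = 1.619·0.372/8.12×10^-7 = 7.42×10^5 → turbulent
ε/D = 0.052/372 = 1.40×10^-4
Haaland: f = 0.01418
h_f = f(L/D)V²/(2g) = 0.01418·(2390/0.372)·1.619²/(2·9.81) = 12.18 m

h_f ≈ 12.2 m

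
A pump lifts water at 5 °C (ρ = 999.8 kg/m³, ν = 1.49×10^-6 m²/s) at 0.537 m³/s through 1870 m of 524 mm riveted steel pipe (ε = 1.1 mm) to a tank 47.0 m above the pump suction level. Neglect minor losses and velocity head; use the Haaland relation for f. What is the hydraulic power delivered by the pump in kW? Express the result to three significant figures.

V = 4Q/(πD²) = 2.490 m/s; Re = 8.76×10^5; ε/D = 0.00210; f = 0.02395
h_f = f(L/D)V²/2g = 27.01 m
Total head H = z + h_f = 47.0 + 27.01 = 74.01 m
P_hyd = ρgQH = 999.8·9.81·0.537·74.01 = 389.8 kW

P_hyd ≈ 390 kW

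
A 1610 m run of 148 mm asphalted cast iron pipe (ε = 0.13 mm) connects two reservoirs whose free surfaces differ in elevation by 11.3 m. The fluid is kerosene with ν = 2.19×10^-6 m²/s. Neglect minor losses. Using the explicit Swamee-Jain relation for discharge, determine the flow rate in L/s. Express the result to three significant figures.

Swamee-Jain (Type II): Q = -0.965·√(gD⁵h_f/L)·ln[ε/(3.7D) + √(3.17ν²L/(gD³h_f))]
√(gD⁵h_f/L) = √(9.81·0.148⁵·11.3/1610) = 0.002211
ε/(3.7D) = 2.37×10^-4; √(3.17ν²L/(gD³h_f)) = 2.61×10^-4
Q = -0.965·0.002211·ln(4.984×10^-4) = 0.01623 m³/s
Check: V = 0.943 m/s, Re = 6.37×10^4, f = 0.02306, h_f = 11.4 m ≈ 11.3 m ✓

Q ≈ 16.2 L/s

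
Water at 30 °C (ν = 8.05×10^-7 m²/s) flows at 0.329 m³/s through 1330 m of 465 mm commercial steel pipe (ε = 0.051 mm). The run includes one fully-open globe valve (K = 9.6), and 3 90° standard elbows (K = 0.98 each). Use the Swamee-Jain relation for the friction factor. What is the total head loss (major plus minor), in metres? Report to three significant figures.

H_L ≈ 9.80 m

V = 4Q/(πD²) = 1.937 m/s; V²/2g = 0.1913 m
Re = 1.12×10^6, ε/D = 1.10×10^-4 → f = 0.01353 (Swamee-Jain)
Major: h_f = f(L/D)·V²/2g = 0.01353·2860·0.1913 = 7.403 m
Minor: ΣK = 12.5; h_m = ΣK·V²/2g = 2.399 m
Total H_L = 7.403 + 2.399 = 9.802 m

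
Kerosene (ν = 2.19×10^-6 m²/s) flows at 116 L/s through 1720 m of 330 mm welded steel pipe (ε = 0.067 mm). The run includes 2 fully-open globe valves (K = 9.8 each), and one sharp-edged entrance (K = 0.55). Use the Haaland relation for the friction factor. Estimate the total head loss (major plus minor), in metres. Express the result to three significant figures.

V = 4Q/(πD²) = 1.356 m/s; V²/2g = 0.09375 m
Re = 2.04×10^5, ε/D = 2.03×10^-4 → f = 0.01684 (Haaland)
Major: h_f = f(L/D)·V²/2g = 0.01684·5212·0.09375 = 8.231 m
Minor: ΣK = 20.2; h_m = ΣK·V²/2g = 1.889 m
Total H_L = 8.231 + 1.889 = 10.12 m

H_L ≈ 10.1 m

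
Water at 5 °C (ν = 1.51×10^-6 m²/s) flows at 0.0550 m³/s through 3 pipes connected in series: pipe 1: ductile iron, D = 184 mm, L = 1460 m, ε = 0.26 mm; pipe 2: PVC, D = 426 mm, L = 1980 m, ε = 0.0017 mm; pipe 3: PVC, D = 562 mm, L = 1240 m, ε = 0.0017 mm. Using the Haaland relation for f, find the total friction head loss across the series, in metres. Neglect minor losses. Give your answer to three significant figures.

Pipe 1: V = 2.068 m/s, Re = 2.52×10^5, ε/D = 0.00141, f = 0.02224, h_1 = f(L/D)V²/2g = 38.47 m
Pipe 2: V = 0.3859 m/s, Re = 1.09×10^5, ε/D = 3.99×10^-6, f = 0.01753, h_2 = f(L/D)V²/2g = 0.6182 m
Pipe 3: V = 0.2217 m/s, Re = 8.25×10^4, ε/D = 3.02×10^-6, f = 0.01857, h_3 = f(L/D)V²/2g = 0.1027 m
Series → Q common, losses add: H = Σh = 39.19 m

H ≈ 39.2 m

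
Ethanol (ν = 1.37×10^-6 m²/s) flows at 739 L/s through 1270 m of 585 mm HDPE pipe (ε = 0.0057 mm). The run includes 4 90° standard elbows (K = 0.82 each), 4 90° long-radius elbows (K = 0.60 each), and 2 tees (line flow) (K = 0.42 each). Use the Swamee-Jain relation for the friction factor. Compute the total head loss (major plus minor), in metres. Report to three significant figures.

H_L ≈ 12.2 m

V = 4Q/(πD²) = 2.749 m/s; V²/2g = 0.3853 m
Re = 1.17×10^6, ε/D = 9.74×10^-6 → f = 0.01156 (Swamee-Jain)
Major: h_f = f(L/D)·V²/2g = 0.01156·2171·0.3853 = 9.673 m
Minor: ΣK = 6.52; h_m = ΣK·V²/2g = 2.512 m
Total H_L = 9.673 + 2.512 = 12.19 m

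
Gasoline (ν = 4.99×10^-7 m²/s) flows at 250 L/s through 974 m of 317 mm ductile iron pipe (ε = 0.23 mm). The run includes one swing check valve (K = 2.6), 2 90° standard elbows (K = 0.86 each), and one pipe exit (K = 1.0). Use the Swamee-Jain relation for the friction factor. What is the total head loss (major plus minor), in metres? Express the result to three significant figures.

H_L ≈ 31.7 m

V = 4Q/(πD²) = 3.168 m/s; V²/2g = 0.5114 m
Re = 2.01×10^6, ε/D = 7.26×10^-4 → f = 0.01845 (Swamee-Jain)
Major: h_f = f(L/D)·V²/2g = 0.01845·3073·0.5114 = 28.99 m
Minor: ΣK = 5.32; h_m = ΣK·V²/2g = 2.721 m
Total H_L = 28.99 + 2.721 = 31.71 m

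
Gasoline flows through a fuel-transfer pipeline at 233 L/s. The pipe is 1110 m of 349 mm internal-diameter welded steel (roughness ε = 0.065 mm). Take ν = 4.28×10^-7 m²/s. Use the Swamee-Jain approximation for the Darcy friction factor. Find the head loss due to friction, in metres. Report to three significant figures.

h_f ≈ 13.6 m

V = 4Q/(πD²) = 4·0.233/(π·0.349²) = 2.436 m/s
Re = VD/ν = 2.436·0.349/4.28×10^-7 = 1.99×10^6 → turbulent
ε/D = 0.065/349 = 1.86×10^-4
Swamee-Jain: f = 0.01415
h_f = f(L/D)V²/(2g) = 0.01415·(1110/0.349)·2.436²/(2·9.81) = 13.61 m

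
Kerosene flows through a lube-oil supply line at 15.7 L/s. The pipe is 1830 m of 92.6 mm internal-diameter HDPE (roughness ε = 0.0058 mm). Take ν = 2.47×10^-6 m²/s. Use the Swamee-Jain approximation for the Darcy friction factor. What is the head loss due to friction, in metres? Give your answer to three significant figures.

h_f ≈ 103 m

V = 4Q/(πD²) = 4·0.0157/(π·0.0926²) = 2.331 m/s
Re = VD/ν = 2.331·0.0926/2.47×10^-6 = 8.74×10^4 → turbulent
ε/D = 0.0058/92.6 = 6.26×10^-5
Swamee-Jain: f = 0.01872
h_f = f(L/D)V²/(2g) = 0.01872·(1830/0.0926)·2.331²/(2·9.81) = 102.5 m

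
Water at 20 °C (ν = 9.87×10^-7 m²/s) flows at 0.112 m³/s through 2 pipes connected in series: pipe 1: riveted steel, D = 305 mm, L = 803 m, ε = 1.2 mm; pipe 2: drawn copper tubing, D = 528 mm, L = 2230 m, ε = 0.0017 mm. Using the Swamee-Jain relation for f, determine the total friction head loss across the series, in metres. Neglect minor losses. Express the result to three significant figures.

H ≈ 9.85 m

Pipe 1: V = 1.533 m/s, Re = 4.74×10^5, ε/D = 0.00393, f = 0.02862, h_1 = f(L/D)V²/2g = 9.026 m
Pipe 2: V = 0.5115 m/s, Re = 2.74×10^5, ε/D = 3.22×10^-6, f = 0.01466, h_2 = f(L/D)V²/2g = 0.8258 m
Series → Q common, losses add: H = Σh = 9.851 m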